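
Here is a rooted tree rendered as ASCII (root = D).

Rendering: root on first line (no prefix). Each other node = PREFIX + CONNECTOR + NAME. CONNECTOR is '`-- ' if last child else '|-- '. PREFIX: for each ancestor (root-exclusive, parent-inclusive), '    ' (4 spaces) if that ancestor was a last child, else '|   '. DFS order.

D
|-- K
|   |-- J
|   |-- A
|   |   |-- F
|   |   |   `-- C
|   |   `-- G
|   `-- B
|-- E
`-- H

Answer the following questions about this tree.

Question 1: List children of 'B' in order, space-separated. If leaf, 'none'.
Answer: none

Derivation:
Node B's children (from adjacency): (leaf)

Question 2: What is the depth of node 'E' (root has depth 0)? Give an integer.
Answer: 1

Derivation:
Path from root to E: D -> E
Depth = number of edges = 1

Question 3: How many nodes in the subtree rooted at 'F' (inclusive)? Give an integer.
Subtree rooted at F contains: C, F
Count = 2

Answer: 2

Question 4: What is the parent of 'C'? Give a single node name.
Scan adjacency: C appears as child of F

Answer: F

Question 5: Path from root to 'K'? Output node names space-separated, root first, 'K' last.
Answer: D K

Derivation:
Walk down from root: D -> K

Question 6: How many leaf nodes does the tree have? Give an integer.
Answer: 6

Derivation:
Leaves (nodes with no children): B, C, E, G, H, J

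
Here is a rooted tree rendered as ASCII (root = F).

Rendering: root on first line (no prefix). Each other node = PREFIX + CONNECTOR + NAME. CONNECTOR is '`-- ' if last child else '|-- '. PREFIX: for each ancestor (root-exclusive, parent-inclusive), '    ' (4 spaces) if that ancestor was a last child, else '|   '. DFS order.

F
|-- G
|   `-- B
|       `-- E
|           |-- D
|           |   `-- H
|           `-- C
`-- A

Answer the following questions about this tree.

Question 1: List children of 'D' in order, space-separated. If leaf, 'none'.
Node D's children (from adjacency): H

Answer: H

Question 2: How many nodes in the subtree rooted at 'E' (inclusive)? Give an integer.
Answer: 4

Derivation:
Subtree rooted at E contains: C, D, E, H
Count = 4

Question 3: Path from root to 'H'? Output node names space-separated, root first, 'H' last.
Walk down from root: F -> G -> B -> E -> D -> H

Answer: F G B E D H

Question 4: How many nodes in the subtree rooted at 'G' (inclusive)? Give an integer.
Answer: 6

Derivation:
Subtree rooted at G contains: B, C, D, E, G, H
Count = 6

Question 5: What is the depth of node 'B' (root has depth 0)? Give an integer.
Answer: 2

Derivation:
Path from root to B: F -> G -> B
Depth = number of edges = 2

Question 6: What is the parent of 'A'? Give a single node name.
Answer: F

Derivation:
Scan adjacency: A appears as child of F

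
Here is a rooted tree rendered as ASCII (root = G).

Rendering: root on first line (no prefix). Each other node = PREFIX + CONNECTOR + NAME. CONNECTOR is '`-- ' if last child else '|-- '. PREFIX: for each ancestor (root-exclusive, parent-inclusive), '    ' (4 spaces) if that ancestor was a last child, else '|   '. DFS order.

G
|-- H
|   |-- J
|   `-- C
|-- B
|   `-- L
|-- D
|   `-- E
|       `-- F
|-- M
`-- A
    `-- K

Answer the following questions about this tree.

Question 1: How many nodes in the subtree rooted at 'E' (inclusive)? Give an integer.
Answer: 2

Derivation:
Subtree rooted at E contains: E, F
Count = 2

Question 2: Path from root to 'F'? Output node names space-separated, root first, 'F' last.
Answer: G D E F

Derivation:
Walk down from root: G -> D -> E -> F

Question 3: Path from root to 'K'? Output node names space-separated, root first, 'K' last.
Answer: G A K

Derivation:
Walk down from root: G -> A -> K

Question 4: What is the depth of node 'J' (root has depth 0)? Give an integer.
Path from root to J: G -> H -> J
Depth = number of edges = 2

Answer: 2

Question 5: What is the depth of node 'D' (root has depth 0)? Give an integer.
Path from root to D: G -> D
Depth = number of edges = 1

Answer: 1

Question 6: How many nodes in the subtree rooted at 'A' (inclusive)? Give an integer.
Answer: 2

Derivation:
Subtree rooted at A contains: A, K
Count = 2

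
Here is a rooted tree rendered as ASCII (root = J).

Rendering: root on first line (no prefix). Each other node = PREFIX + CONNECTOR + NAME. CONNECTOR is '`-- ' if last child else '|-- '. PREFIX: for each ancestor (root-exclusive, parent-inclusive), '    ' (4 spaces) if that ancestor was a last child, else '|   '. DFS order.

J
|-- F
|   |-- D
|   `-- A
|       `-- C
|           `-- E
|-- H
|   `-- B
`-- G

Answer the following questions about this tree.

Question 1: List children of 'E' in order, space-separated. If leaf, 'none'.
Node E's children (from adjacency): (leaf)

Answer: none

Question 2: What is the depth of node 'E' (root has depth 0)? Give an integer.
Answer: 4

Derivation:
Path from root to E: J -> F -> A -> C -> E
Depth = number of edges = 4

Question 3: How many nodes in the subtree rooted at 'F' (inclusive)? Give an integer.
Subtree rooted at F contains: A, C, D, E, F
Count = 5

Answer: 5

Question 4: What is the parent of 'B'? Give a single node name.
Answer: H

Derivation:
Scan adjacency: B appears as child of H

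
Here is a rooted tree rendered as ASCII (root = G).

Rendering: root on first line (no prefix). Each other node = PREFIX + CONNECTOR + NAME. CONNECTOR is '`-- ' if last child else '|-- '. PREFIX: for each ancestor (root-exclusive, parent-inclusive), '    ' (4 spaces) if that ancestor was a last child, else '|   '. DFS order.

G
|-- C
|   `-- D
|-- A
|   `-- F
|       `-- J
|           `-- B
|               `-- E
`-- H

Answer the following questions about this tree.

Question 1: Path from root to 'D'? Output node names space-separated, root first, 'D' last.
Walk down from root: G -> C -> D

Answer: G C D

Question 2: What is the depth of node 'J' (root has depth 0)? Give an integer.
Answer: 3

Derivation:
Path from root to J: G -> A -> F -> J
Depth = number of edges = 3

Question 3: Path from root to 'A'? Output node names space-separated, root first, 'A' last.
Answer: G A

Derivation:
Walk down from root: G -> A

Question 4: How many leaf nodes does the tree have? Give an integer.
Leaves (nodes with no children): D, E, H

Answer: 3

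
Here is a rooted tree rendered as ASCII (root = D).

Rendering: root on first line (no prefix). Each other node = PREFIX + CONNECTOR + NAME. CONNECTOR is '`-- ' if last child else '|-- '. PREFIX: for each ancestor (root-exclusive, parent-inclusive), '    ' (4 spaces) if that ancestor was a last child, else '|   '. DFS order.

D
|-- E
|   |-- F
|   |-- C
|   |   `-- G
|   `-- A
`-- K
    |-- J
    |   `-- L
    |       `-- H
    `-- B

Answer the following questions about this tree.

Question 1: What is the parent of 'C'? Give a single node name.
Scan adjacency: C appears as child of E

Answer: E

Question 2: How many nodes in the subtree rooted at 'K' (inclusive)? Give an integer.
Answer: 5

Derivation:
Subtree rooted at K contains: B, H, J, K, L
Count = 5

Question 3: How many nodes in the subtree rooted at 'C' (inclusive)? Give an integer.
Answer: 2

Derivation:
Subtree rooted at C contains: C, G
Count = 2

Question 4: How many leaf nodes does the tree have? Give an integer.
Leaves (nodes with no children): A, B, F, G, H

Answer: 5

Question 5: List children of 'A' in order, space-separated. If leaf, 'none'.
Answer: none

Derivation:
Node A's children (from adjacency): (leaf)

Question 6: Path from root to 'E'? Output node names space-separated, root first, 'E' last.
Walk down from root: D -> E

Answer: D E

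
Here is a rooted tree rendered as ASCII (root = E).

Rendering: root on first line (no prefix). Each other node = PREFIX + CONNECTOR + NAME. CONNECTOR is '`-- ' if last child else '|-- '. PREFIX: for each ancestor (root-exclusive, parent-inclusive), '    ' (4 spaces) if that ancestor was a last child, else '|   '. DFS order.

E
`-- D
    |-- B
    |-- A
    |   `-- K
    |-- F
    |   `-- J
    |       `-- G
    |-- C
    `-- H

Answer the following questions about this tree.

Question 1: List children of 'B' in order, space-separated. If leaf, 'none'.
Node B's children (from adjacency): (leaf)

Answer: none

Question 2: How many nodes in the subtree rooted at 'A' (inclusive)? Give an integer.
Subtree rooted at A contains: A, K
Count = 2

Answer: 2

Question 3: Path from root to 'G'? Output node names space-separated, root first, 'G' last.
Walk down from root: E -> D -> F -> J -> G

Answer: E D F J G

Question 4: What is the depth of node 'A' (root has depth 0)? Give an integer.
Answer: 2

Derivation:
Path from root to A: E -> D -> A
Depth = number of edges = 2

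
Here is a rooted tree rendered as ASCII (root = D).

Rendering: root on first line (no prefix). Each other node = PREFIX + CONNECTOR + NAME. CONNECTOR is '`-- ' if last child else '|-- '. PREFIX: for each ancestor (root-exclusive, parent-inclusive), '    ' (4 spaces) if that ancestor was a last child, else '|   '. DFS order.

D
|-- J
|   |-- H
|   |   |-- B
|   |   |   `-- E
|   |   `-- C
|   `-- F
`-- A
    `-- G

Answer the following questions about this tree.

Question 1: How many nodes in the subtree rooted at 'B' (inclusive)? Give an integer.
Answer: 2

Derivation:
Subtree rooted at B contains: B, E
Count = 2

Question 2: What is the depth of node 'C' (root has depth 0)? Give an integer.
Answer: 3

Derivation:
Path from root to C: D -> J -> H -> C
Depth = number of edges = 3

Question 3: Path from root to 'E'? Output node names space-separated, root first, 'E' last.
Walk down from root: D -> J -> H -> B -> E

Answer: D J H B E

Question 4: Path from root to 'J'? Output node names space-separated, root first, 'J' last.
Walk down from root: D -> J

Answer: D J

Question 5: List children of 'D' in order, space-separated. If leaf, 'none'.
Node D's children (from adjacency): J, A

Answer: J A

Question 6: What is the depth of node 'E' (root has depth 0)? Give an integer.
Answer: 4

Derivation:
Path from root to E: D -> J -> H -> B -> E
Depth = number of edges = 4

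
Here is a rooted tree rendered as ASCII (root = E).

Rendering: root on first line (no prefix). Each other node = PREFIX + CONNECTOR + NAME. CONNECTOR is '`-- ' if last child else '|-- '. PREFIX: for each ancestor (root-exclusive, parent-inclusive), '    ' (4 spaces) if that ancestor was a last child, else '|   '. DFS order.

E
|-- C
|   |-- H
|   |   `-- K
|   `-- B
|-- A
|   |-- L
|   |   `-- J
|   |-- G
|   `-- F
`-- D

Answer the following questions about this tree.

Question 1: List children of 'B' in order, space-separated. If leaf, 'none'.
Answer: none

Derivation:
Node B's children (from adjacency): (leaf)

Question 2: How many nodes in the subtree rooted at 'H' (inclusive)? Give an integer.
Answer: 2

Derivation:
Subtree rooted at H contains: H, K
Count = 2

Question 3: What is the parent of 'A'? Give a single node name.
Scan adjacency: A appears as child of E

Answer: E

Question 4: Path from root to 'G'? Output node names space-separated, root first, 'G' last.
Walk down from root: E -> A -> G

Answer: E A G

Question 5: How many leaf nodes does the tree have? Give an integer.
Answer: 6

Derivation:
Leaves (nodes with no children): B, D, F, G, J, K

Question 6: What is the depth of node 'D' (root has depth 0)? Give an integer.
Path from root to D: E -> D
Depth = number of edges = 1

Answer: 1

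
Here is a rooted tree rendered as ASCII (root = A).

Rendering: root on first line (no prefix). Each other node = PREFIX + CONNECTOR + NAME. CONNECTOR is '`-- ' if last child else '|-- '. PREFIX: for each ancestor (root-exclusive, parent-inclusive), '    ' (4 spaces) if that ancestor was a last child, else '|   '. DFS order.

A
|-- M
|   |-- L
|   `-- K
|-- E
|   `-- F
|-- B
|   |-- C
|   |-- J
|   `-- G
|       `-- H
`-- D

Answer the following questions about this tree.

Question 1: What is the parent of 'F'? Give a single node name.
Answer: E

Derivation:
Scan adjacency: F appears as child of E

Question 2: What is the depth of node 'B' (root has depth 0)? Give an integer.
Answer: 1

Derivation:
Path from root to B: A -> B
Depth = number of edges = 1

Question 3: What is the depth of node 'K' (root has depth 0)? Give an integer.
Answer: 2

Derivation:
Path from root to K: A -> M -> K
Depth = number of edges = 2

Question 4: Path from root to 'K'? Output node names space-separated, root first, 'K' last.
Answer: A M K

Derivation:
Walk down from root: A -> M -> K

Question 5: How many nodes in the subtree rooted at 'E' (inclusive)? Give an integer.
Subtree rooted at E contains: E, F
Count = 2

Answer: 2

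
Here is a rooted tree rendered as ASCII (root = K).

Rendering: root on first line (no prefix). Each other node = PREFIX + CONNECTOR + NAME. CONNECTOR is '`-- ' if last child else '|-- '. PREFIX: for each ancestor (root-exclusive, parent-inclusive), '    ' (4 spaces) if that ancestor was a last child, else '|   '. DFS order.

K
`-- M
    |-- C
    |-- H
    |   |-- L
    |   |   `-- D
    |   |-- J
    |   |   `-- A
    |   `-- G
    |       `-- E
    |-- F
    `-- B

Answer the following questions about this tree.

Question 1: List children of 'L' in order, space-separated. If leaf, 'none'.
Answer: D

Derivation:
Node L's children (from adjacency): D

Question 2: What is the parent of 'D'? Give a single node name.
Scan adjacency: D appears as child of L

Answer: L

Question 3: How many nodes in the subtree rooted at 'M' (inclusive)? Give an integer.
Answer: 11

Derivation:
Subtree rooted at M contains: A, B, C, D, E, F, G, H, J, L, M
Count = 11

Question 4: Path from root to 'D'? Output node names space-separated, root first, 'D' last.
Walk down from root: K -> M -> H -> L -> D

Answer: K M H L D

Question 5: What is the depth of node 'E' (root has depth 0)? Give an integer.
Answer: 4

Derivation:
Path from root to E: K -> M -> H -> G -> E
Depth = number of edges = 4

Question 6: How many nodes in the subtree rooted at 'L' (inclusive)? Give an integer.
Subtree rooted at L contains: D, L
Count = 2

Answer: 2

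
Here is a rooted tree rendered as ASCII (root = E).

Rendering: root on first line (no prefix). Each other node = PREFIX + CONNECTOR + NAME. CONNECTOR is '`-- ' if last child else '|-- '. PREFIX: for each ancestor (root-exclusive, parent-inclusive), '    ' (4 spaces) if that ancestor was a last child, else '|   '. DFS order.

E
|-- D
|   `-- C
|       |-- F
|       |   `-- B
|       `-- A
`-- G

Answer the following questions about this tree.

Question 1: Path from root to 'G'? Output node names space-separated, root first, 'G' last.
Walk down from root: E -> G

Answer: E G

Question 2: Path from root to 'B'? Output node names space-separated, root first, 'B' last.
Answer: E D C F B

Derivation:
Walk down from root: E -> D -> C -> F -> B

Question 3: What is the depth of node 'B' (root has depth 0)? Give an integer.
Path from root to B: E -> D -> C -> F -> B
Depth = number of edges = 4

Answer: 4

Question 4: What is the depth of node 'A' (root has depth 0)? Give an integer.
Path from root to A: E -> D -> C -> A
Depth = number of edges = 3

Answer: 3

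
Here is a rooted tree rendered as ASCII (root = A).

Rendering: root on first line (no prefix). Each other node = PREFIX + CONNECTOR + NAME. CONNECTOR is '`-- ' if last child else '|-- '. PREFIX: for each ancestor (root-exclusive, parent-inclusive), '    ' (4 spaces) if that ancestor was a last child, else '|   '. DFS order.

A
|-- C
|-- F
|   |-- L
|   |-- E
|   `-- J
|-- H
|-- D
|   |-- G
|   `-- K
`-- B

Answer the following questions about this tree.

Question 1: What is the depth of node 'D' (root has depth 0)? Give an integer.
Answer: 1

Derivation:
Path from root to D: A -> D
Depth = number of edges = 1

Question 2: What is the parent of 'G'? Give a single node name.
Scan adjacency: G appears as child of D

Answer: D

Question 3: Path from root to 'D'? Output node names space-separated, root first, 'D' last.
Walk down from root: A -> D

Answer: A D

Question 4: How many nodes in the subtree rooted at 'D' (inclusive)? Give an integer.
Subtree rooted at D contains: D, G, K
Count = 3

Answer: 3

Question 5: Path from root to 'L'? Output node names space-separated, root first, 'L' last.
Answer: A F L

Derivation:
Walk down from root: A -> F -> L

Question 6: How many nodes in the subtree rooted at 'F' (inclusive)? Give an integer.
Answer: 4

Derivation:
Subtree rooted at F contains: E, F, J, L
Count = 4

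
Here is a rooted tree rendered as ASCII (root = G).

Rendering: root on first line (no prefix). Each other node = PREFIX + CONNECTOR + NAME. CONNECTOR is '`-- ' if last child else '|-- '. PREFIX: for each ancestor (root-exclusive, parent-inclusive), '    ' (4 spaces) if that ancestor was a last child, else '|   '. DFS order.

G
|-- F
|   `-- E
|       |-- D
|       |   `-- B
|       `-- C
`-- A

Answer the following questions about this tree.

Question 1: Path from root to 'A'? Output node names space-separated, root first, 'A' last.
Walk down from root: G -> A

Answer: G A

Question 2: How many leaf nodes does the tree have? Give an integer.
Answer: 3

Derivation:
Leaves (nodes with no children): A, B, C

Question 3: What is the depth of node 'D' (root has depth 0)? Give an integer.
Answer: 3

Derivation:
Path from root to D: G -> F -> E -> D
Depth = number of edges = 3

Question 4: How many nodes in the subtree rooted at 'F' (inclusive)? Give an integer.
Subtree rooted at F contains: B, C, D, E, F
Count = 5

Answer: 5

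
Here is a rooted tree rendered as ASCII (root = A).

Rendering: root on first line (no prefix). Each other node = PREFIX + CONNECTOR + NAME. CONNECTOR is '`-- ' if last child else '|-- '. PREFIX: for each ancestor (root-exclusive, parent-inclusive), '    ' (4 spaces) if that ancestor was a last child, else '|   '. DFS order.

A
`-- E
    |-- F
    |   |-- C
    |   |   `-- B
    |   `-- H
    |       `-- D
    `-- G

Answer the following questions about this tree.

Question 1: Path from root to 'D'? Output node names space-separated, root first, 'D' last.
Walk down from root: A -> E -> F -> H -> D

Answer: A E F H D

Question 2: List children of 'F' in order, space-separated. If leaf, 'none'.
Answer: C H

Derivation:
Node F's children (from adjacency): C, H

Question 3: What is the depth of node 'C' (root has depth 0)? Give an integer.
Answer: 3

Derivation:
Path from root to C: A -> E -> F -> C
Depth = number of edges = 3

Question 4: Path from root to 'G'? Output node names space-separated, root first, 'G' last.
Answer: A E G

Derivation:
Walk down from root: A -> E -> G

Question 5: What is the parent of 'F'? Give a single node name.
Answer: E

Derivation:
Scan adjacency: F appears as child of E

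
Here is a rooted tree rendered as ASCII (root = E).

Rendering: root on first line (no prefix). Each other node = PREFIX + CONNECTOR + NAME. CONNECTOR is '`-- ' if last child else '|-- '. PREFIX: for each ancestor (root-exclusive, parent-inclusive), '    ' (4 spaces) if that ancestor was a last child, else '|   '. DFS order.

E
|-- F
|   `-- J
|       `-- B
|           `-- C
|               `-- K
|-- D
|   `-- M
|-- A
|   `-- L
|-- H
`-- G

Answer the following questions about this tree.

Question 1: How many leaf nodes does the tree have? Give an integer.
Leaves (nodes with no children): G, H, K, L, M

Answer: 5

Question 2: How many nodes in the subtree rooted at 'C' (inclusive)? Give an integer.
Subtree rooted at C contains: C, K
Count = 2

Answer: 2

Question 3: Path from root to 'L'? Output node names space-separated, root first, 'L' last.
Walk down from root: E -> A -> L

Answer: E A L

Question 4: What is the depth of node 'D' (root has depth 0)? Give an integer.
Answer: 1

Derivation:
Path from root to D: E -> D
Depth = number of edges = 1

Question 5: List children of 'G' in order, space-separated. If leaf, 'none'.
Node G's children (from adjacency): (leaf)

Answer: none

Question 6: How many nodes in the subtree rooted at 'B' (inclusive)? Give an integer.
Answer: 3

Derivation:
Subtree rooted at B contains: B, C, K
Count = 3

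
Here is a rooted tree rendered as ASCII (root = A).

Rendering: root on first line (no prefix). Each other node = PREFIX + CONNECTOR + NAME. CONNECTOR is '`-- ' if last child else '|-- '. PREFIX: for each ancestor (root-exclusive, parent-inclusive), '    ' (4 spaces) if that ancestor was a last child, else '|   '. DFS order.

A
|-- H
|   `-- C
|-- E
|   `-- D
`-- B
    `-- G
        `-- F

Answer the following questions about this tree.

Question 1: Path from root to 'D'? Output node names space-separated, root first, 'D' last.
Walk down from root: A -> E -> D

Answer: A E D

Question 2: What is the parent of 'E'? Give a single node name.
Scan adjacency: E appears as child of A

Answer: A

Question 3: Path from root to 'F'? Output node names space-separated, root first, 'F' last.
Walk down from root: A -> B -> G -> F

Answer: A B G F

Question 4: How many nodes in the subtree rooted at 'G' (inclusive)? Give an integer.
Answer: 2

Derivation:
Subtree rooted at G contains: F, G
Count = 2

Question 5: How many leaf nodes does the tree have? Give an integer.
Answer: 3

Derivation:
Leaves (nodes with no children): C, D, F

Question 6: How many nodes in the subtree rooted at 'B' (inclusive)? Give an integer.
Subtree rooted at B contains: B, F, G
Count = 3

Answer: 3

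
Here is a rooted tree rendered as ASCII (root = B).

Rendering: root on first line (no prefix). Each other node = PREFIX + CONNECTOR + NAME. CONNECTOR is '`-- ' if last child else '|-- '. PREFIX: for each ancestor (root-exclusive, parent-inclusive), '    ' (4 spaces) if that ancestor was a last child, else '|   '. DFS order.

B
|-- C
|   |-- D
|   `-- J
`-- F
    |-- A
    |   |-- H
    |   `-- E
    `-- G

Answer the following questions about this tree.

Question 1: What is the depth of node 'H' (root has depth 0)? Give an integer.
Path from root to H: B -> F -> A -> H
Depth = number of edges = 3

Answer: 3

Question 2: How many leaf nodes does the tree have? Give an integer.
Answer: 5

Derivation:
Leaves (nodes with no children): D, E, G, H, J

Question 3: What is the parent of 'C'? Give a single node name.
Answer: B

Derivation:
Scan adjacency: C appears as child of B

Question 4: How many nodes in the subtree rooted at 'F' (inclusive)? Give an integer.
Subtree rooted at F contains: A, E, F, G, H
Count = 5

Answer: 5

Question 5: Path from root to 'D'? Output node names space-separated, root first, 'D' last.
Walk down from root: B -> C -> D

Answer: B C D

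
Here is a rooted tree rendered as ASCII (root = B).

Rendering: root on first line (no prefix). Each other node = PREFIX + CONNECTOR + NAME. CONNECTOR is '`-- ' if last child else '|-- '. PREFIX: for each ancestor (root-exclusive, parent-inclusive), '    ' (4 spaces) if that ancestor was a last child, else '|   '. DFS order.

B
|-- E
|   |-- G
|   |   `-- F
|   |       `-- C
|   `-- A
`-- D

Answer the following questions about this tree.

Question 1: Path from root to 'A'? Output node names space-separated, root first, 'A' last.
Answer: B E A

Derivation:
Walk down from root: B -> E -> A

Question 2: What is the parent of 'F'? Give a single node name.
Answer: G

Derivation:
Scan adjacency: F appears as child of G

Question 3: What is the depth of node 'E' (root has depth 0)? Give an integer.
Answer: 1

Derivation:
Path from root to E: B -> E
Depth = number of edges = 1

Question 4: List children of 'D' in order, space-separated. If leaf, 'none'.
Answer: none

Derivation:
Node D's children (from adjacency): (leaf)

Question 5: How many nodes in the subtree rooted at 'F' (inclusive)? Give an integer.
Answer: 2

Derivation:
Subtree rooted at F contains: C, F
Count = 2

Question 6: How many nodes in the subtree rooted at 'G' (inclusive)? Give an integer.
Subtree rooted at G contains: C, F, G
Count = 3

Answer: 3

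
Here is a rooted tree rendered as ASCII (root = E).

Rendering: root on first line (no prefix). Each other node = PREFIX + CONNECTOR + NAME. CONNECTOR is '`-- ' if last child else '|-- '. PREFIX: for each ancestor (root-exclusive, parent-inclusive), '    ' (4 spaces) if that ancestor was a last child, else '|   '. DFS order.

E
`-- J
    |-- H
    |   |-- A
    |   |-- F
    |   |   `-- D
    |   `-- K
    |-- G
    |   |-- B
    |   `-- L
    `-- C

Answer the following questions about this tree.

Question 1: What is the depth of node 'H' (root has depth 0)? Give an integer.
Answer: 2

Derivation:
Path from root to H: E -> J -> H
Depth = number of edges = 2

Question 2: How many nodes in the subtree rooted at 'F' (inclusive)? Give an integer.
Subtree rooted at F contains: D, F
Count = 2

Answer: 2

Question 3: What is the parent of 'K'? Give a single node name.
Scan adjacency: K appears as child of H

Answer: H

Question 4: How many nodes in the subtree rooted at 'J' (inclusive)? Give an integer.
Subtree rooted at J contains: A, B, C, D, F, G, H, J, K, L
Count = 10

Answer: 10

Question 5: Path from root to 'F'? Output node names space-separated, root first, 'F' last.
Walk down from root: E -> J -> H -> F

Answer: E J H F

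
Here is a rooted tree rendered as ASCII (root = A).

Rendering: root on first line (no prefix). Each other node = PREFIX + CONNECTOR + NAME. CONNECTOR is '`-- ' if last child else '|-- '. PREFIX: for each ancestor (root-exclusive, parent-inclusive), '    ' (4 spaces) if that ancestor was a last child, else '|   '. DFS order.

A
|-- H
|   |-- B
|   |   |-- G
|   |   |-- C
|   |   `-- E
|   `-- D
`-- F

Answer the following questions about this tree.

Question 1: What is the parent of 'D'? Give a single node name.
Answer: H

Derivation:
Scan adjacency: D appears as child of H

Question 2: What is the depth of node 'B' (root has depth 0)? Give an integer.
Answer: 2

Derivation:
Path from root to B: A -> H -> B
Depth = number of edges = 2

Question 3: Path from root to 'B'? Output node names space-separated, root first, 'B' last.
Answer: A H B

Derivation:
Walk down from root: A -> H -> B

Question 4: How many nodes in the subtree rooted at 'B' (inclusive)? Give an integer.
Answer: 4

Derivation:
Subtree rooted at B contains: B, C, E, G
Count = 4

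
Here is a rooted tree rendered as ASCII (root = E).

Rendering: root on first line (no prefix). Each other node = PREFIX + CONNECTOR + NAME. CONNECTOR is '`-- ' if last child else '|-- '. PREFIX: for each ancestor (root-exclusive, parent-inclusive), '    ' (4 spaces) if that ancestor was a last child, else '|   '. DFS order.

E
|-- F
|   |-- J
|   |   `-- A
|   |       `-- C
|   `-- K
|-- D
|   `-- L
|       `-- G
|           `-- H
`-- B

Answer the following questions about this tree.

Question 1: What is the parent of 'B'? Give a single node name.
Answer: E

Derivation:
Scan adjacency: B appears as child of E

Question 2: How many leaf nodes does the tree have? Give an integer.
Leaves (nodes with no children): B, C, H, K

Answer: 4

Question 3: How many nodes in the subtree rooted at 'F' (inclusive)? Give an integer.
Subtree rooted at F contains: A, C, F, J, K
Count = 5

Answer: 5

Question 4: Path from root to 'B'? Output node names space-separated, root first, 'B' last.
Answer: E B

Derivation:
Walk down from root: E -> B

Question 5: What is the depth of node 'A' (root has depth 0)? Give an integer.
Path from root to A: E -> F -> J -> A
Depth = number of edges = 3

Answer: 3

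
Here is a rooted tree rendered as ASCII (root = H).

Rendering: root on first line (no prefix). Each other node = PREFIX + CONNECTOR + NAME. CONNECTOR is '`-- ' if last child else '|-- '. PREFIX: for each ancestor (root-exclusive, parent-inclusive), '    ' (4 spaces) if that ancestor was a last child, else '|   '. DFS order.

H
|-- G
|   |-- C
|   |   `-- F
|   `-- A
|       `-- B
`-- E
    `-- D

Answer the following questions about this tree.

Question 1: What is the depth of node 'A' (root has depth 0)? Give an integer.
Path from root to A: H -> G -> A
Depth = number of edges = 2

Answer: 2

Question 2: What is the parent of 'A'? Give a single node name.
Scan adjacency: A appears as child of G

Answer: G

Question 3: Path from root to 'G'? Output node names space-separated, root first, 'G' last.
Answer: H G

Derivation:
Walk down from root: H -> G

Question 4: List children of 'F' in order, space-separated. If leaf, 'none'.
Node F's children (from adjacency): (leaf)

Answer: none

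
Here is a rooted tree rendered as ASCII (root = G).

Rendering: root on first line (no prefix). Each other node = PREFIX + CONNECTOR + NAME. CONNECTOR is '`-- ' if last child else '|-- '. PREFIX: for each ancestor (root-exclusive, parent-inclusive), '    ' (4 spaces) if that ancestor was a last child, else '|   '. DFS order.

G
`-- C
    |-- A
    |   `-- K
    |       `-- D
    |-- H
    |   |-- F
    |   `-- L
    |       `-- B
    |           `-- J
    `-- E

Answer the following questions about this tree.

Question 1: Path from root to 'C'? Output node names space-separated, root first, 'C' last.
Walk down from root: G -> C

Answer: G C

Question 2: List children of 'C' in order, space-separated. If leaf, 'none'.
Answer: A H E

Derivation:
Node C's children (from adjacency): A, H, E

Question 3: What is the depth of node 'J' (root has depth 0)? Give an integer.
Answer: 5

Derivation:
Path from root to J: G -> C -> H -> L -> B -> J
Depth = number of edges = 5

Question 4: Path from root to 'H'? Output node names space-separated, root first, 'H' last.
Answer: G C H

Derivation:
Walk down from root: G -> C -> H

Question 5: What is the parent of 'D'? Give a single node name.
Scan adjacency: D appears as child of K

Answer: K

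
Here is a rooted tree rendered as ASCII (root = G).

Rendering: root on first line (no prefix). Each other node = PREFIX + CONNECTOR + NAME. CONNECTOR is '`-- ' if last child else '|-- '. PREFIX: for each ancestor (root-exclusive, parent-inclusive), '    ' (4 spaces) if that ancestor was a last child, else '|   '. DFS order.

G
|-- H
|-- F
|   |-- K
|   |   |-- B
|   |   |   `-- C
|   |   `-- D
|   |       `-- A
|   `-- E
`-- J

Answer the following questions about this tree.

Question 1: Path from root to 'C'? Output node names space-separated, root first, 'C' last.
Walk down from root: G -> F -> K -> B -> C

Answer: G F K B C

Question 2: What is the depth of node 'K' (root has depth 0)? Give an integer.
Path from root to K: G -> F -> K
Depth = number of edges = 2

Answer: 2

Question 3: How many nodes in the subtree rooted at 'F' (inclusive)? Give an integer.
Answer: 7

Derivation:
Subtree rooted at F contains: A, B, C, D, E, F, K
Count = 7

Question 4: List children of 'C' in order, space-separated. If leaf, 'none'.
Answer: none

Derivation:
Node C's children (from adjacency): (leaf)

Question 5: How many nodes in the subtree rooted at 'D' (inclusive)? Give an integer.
Subtree rooted at D contains: A, D
Count = 2

Answer: 2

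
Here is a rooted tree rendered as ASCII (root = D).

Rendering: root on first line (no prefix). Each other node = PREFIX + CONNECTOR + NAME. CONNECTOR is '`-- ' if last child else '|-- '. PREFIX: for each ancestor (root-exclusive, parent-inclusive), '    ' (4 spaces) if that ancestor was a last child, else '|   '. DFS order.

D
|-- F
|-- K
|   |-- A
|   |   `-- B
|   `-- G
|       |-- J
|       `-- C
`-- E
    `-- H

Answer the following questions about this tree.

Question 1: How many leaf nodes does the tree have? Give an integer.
Leaves (nodes with no children): B, C, F, H, J

Answer: 5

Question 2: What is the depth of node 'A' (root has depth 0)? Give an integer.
Answer: 2

Derivation:
Path from root to A: D -> K -> A
Depth = number of edges = 2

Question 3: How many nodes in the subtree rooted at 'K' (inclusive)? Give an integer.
Answer: 6

Derivation:
Subtree rooted at K contains: A, B, C, G, J, K
Count = 6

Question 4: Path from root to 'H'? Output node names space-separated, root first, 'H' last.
Walk down from root: D -> E -> H

Answer: D E H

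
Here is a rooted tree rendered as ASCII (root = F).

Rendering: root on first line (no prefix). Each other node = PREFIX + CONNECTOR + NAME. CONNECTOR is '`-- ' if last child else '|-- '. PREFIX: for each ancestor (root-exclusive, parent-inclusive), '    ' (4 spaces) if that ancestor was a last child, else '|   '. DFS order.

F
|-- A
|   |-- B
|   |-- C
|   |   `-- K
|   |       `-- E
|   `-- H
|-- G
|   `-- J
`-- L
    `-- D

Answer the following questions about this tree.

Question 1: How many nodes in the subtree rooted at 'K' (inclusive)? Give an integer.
Answer: 2

Derivation:
Subtree rooted at K contains: E, K
Count = 2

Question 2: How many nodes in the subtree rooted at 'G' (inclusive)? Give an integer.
Answer: 2

Derivation:
Subtree rooted at G contains: G, J
Count = 2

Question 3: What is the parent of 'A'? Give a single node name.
Scan adjacency: A appears as child of F

Answer: F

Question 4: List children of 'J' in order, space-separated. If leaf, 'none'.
Answer: none

Derivation:
Node J's children (from adjacency): (leaf)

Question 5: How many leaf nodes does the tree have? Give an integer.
Leaves (nodes with no children): B, D, E, H, J

Answer: 5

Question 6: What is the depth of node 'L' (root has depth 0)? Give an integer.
Path from root to L: F -> L
Depth = number of edges = 1

Answer: 1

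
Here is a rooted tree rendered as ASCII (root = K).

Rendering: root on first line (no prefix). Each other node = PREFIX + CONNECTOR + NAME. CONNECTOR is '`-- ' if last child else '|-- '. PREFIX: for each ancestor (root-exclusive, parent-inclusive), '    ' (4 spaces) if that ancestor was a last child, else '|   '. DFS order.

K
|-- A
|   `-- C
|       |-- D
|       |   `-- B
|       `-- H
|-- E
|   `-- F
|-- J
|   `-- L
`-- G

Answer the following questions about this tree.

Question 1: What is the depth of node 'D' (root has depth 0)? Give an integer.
Answer: 3

Derivation:
Path from root to D: K -> A -> C -> D
Depth = number of edges = 3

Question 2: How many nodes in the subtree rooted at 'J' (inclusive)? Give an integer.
Answer: 2

Derivation:
Subtree rooted at J contains: J, L
Count = 2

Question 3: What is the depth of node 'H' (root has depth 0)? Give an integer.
Answer: 3

Derivation:
Path from root to H: K -> A -> C -> H
Depth = number of edges = 3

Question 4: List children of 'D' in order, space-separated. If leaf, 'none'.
Answer: B

Derivation:
Node D's children (from adjacency): B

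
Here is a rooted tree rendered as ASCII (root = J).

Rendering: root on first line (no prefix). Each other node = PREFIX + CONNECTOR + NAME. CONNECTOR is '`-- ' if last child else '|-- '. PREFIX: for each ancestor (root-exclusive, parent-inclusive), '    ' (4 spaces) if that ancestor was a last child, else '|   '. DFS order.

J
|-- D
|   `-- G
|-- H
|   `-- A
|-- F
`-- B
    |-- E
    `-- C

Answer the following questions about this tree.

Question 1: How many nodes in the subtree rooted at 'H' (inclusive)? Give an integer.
Subtree rooted at H contains: A, H
Count = 2

Answer: 2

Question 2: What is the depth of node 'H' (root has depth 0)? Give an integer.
Answer: 1

Derivation:
Path from root to H: J -> H
Depth = number of edges = 1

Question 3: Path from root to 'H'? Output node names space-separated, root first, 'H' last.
Answer: J H

Derivation:
Walk down from root: J -> H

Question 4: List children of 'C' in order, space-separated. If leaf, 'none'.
Answer: none

Derivation:
Node C's children (from adjacency): (leaf)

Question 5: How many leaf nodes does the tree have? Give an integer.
Answer: 5

Derivation:
Leaves (nodes with no children): A, C, E, F, G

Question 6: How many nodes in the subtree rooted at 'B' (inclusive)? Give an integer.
Subtree rooted at B contains: B, C, E
Count = 3

Answer: 3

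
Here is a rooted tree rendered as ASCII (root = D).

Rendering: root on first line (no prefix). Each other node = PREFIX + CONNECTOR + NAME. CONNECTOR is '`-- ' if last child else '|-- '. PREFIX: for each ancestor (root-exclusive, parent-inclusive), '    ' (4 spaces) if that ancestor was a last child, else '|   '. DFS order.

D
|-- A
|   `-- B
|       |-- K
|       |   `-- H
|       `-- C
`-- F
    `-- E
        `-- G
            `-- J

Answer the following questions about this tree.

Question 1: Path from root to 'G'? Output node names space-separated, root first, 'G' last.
Walk down from root: D -> F -> E -> G

Answer: D F E G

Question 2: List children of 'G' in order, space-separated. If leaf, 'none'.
Answer: J

Derivation:
Node G's children (from adjacency): J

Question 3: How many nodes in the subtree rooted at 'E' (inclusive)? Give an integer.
Subtree rooted at E contains: E, G, J
Count = 3

Answer: 3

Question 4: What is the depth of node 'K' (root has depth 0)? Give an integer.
Path from root to K: D -> A -> B -> K
Depth = number of edges = 3

Answer: 3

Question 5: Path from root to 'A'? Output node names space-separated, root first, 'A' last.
Walk down from root: D -> A

Answer: D A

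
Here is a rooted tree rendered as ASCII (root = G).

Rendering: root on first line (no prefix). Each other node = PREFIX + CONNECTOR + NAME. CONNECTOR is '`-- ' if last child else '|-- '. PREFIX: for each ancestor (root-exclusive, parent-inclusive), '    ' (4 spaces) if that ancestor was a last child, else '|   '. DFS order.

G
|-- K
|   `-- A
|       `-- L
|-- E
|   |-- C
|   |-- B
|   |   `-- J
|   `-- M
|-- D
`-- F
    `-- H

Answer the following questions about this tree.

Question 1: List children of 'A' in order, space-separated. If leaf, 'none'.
Node A's children (from adjacency): L

Answer: L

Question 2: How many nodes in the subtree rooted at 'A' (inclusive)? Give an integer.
Subtree rooted at A contains: A, L
Count = 2

Answer: 2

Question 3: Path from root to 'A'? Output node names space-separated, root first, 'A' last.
Walk down from root: G -> K -> A

Answer: G K A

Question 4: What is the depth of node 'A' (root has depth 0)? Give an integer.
Path from root to A: G -> K -> A
Depth = number of edges = 2

Answer: 2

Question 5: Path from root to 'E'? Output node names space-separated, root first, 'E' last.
Walk down from root: G -> E

Answer: G E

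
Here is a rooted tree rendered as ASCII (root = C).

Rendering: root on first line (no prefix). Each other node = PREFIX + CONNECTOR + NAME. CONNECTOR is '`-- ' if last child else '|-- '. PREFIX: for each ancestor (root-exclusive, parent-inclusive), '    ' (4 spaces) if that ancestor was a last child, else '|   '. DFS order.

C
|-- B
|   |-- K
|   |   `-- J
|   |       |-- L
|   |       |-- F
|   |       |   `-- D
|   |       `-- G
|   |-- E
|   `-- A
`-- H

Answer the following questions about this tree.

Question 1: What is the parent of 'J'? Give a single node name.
Answer: K

Derivation:
Scan adjacency: J appears as child of K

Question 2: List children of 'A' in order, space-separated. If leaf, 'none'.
Answer: none

Derivation:
Node A's children (from adjacency): (leaf)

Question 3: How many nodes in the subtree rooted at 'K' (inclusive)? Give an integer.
Subtree rooted at K contains: D, F, G, J, K, L
Count = 6

Answer: 6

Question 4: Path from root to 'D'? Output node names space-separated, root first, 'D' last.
Walk down from root: C -> B -> K -> J -> F -> D

Answer: C B K J F D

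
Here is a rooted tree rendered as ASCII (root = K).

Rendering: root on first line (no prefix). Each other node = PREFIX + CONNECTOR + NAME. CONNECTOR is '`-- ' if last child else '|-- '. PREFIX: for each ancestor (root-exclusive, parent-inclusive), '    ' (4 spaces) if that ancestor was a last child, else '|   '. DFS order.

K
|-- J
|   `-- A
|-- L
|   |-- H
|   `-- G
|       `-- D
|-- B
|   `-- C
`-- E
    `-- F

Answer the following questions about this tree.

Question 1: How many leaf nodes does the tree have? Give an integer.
Answer: 5

Derivation:
Leaves (nodes with no children): A, C, D, F, H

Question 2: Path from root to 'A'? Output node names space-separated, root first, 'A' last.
Walk down from root: K -> J -> A

Answer: K J A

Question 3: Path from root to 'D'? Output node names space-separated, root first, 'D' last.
Walk down from root: K -> L -> G -> D

Answer: K L G D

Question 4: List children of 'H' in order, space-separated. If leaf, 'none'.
Answer: none

Derivation:
Node H's children (from adjacency): (leaf)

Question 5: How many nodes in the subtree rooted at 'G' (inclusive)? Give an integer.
Subtree rooted at G contains: D, G
Count = 2

Answer: 2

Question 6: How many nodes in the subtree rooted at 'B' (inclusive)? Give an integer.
Answer: 2

Derivation:
Subtree rooted at B contains: B, C
Count = 2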